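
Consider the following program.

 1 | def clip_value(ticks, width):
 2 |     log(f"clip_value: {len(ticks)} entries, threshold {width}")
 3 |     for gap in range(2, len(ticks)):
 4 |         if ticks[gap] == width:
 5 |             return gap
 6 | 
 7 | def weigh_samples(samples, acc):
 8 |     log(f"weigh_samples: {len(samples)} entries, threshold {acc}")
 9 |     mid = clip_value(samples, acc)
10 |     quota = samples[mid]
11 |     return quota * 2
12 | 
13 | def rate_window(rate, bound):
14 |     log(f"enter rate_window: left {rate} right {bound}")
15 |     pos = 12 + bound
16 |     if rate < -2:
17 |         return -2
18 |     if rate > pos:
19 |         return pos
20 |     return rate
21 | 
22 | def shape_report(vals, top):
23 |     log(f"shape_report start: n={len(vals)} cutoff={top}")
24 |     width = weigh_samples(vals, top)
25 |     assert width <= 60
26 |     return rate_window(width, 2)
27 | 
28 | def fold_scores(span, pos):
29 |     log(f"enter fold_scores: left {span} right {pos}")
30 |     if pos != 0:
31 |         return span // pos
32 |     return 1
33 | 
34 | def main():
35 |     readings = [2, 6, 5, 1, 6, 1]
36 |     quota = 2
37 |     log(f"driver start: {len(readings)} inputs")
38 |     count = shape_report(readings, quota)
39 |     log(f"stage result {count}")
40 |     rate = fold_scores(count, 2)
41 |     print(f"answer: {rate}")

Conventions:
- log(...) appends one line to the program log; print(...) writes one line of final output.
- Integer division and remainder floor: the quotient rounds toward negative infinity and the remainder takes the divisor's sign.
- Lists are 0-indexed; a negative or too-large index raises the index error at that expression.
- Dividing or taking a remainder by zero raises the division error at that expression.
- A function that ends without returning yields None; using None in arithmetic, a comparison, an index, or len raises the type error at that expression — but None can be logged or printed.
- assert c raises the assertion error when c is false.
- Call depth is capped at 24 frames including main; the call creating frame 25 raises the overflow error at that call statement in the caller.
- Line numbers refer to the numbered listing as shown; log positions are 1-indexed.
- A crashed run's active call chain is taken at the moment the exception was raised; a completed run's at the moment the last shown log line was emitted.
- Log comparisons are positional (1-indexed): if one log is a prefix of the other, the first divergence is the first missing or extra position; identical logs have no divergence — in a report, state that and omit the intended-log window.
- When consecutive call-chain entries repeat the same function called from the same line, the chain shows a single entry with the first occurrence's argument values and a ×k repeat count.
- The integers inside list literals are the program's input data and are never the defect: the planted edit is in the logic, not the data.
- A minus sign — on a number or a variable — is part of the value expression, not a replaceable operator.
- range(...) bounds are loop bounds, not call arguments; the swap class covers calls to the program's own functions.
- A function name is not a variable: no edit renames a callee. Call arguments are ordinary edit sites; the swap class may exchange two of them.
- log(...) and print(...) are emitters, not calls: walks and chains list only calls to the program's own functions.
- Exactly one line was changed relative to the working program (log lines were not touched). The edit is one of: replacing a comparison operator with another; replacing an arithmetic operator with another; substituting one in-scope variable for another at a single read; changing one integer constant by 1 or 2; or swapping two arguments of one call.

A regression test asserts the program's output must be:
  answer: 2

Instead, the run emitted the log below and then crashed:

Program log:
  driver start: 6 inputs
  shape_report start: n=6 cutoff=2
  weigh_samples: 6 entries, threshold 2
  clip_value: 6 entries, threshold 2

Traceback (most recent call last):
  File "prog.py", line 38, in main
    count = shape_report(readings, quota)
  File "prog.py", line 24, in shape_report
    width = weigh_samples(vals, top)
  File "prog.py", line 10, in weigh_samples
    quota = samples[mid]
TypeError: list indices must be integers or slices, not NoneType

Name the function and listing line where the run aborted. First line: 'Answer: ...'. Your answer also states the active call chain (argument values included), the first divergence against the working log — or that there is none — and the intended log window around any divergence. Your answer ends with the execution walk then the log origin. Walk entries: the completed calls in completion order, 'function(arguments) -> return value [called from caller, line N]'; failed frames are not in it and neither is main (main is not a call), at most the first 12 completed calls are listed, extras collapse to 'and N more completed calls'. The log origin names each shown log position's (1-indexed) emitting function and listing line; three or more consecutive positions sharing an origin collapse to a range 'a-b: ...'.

Answer: the error was raised in weigh_samples, line 10.
Core observation: The shown log is a 4-line prefix of the intended one, whose next entry is 'enter rate_window: left 4 right 2'.
Call chain: main -> shape_report([2, 6, 5, 1, 6, 1], 2) (called at line 38) -> weigh_samples([2, 6, 5, 1, 6, 1], 2) (called at line 24).
First divergence: position 5; the shown log stops at 4 lines while the working version next logs 'enter rate_window: left 4 right 2'.
Intended log window:
  3: weigh_samples: 6 entries, threshold 2
  4: clip_value: 6 entries, threshold 2
  5: enter rate_window: left 4 right 2
  6: stage result 4
Execution walk:
  clip_value([2, 6, 5, 1, 6, 1], 2) -> None  [called from weigh_samples, line 9]
Log origin:
  1: emitted by main (line 37)
  2: emitted by shape_report (line 23)
  3: emitted by weigh_samples (line 8)
  4: emitted by clip_value (line 2)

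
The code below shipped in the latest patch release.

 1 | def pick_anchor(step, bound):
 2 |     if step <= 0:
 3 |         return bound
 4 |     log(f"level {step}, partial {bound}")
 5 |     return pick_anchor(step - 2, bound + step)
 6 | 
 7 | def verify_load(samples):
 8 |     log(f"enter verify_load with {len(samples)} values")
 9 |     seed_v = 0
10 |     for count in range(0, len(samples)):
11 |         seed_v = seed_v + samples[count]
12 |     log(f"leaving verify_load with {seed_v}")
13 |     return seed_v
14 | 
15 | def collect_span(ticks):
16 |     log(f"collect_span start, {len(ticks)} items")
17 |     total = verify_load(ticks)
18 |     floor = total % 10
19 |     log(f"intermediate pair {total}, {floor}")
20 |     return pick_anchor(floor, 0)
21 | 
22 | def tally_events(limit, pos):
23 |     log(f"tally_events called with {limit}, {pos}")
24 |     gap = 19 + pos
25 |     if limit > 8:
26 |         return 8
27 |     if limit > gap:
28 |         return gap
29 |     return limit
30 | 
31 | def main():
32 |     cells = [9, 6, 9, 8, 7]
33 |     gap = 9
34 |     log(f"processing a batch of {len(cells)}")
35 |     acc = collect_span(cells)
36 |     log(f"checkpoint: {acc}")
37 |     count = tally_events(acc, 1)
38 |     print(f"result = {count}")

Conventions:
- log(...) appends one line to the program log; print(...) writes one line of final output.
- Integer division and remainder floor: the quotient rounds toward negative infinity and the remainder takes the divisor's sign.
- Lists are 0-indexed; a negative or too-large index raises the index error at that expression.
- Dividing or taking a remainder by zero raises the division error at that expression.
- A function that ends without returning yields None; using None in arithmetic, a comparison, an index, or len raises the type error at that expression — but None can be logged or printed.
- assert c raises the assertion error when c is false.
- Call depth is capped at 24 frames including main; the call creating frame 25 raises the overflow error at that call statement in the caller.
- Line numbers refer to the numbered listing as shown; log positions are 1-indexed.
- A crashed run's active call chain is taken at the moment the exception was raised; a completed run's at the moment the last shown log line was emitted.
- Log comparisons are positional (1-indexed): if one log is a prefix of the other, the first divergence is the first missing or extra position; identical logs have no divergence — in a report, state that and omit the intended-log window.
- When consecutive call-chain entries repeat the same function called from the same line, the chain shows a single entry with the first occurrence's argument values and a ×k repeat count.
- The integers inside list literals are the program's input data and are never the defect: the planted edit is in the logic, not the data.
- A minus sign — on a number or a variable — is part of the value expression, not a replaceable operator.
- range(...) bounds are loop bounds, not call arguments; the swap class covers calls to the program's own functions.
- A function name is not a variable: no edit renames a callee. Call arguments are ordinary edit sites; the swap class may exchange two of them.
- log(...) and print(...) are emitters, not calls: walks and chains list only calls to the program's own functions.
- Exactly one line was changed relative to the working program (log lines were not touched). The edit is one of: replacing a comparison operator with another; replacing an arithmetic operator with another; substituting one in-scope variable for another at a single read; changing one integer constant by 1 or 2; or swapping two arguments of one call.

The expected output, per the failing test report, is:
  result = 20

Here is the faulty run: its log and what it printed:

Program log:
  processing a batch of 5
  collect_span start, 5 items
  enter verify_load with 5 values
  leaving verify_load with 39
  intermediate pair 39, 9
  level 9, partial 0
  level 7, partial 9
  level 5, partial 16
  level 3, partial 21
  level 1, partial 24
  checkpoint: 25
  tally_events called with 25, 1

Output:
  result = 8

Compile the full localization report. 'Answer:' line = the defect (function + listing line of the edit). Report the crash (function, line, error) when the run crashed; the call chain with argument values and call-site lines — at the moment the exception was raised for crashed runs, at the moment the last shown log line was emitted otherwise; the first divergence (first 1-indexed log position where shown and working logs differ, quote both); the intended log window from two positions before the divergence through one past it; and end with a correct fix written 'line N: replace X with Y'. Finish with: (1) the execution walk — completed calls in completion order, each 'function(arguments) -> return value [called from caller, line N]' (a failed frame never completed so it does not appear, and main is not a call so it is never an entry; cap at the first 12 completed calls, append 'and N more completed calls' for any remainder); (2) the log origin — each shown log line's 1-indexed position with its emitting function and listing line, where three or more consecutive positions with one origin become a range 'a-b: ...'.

Answer: the defect is in tally_events at line 25.
Key observation: No log line changed; the fault shows up purely in the output.
Call chain: main -> tally_events(25, 1) (called at line 37).
First divergence: none — the logs agree in full.
Execution walk:
  verify_load([9, 6, 9, 8, 7]) -> 39  [called from collect_span, line 17]
  pick_anchor(-1, 25) -> 25  [called from pick_anchor, line 5]
  pick_anchor(1, 24) -> 25  [called from pick_anchor, line 5]
  pick_anchor(3, 21) -> 25  [called from pick_anchor, line 5]
  pick_anchor(5, 16) -> 25  [called from pick_anchor, line 5]
  pick_anchor(7, 9) -> 25  [called from pick_anchor, line 5]
  pick_anchor(9, 0) -> 25  [called from collect_span, line 20]
  collect_span([9, 6, 9, 8, 7]) -> 25  [called from main, line 35]
  tally_events(25, 1) -> 8  [called from main, line 37]
Origin of each log line:
  1: from main, line 34
  2: from collect_span, line 16
  3: from verify_load, line 8
  4: from verify_load, line 12
  5: from collect_span, line 19
  6-10: from pick_anchor, line 4
  11: from main, line 36
  12: from tally_events, line 23
A correct fix: line 25: replace `>` with `<`.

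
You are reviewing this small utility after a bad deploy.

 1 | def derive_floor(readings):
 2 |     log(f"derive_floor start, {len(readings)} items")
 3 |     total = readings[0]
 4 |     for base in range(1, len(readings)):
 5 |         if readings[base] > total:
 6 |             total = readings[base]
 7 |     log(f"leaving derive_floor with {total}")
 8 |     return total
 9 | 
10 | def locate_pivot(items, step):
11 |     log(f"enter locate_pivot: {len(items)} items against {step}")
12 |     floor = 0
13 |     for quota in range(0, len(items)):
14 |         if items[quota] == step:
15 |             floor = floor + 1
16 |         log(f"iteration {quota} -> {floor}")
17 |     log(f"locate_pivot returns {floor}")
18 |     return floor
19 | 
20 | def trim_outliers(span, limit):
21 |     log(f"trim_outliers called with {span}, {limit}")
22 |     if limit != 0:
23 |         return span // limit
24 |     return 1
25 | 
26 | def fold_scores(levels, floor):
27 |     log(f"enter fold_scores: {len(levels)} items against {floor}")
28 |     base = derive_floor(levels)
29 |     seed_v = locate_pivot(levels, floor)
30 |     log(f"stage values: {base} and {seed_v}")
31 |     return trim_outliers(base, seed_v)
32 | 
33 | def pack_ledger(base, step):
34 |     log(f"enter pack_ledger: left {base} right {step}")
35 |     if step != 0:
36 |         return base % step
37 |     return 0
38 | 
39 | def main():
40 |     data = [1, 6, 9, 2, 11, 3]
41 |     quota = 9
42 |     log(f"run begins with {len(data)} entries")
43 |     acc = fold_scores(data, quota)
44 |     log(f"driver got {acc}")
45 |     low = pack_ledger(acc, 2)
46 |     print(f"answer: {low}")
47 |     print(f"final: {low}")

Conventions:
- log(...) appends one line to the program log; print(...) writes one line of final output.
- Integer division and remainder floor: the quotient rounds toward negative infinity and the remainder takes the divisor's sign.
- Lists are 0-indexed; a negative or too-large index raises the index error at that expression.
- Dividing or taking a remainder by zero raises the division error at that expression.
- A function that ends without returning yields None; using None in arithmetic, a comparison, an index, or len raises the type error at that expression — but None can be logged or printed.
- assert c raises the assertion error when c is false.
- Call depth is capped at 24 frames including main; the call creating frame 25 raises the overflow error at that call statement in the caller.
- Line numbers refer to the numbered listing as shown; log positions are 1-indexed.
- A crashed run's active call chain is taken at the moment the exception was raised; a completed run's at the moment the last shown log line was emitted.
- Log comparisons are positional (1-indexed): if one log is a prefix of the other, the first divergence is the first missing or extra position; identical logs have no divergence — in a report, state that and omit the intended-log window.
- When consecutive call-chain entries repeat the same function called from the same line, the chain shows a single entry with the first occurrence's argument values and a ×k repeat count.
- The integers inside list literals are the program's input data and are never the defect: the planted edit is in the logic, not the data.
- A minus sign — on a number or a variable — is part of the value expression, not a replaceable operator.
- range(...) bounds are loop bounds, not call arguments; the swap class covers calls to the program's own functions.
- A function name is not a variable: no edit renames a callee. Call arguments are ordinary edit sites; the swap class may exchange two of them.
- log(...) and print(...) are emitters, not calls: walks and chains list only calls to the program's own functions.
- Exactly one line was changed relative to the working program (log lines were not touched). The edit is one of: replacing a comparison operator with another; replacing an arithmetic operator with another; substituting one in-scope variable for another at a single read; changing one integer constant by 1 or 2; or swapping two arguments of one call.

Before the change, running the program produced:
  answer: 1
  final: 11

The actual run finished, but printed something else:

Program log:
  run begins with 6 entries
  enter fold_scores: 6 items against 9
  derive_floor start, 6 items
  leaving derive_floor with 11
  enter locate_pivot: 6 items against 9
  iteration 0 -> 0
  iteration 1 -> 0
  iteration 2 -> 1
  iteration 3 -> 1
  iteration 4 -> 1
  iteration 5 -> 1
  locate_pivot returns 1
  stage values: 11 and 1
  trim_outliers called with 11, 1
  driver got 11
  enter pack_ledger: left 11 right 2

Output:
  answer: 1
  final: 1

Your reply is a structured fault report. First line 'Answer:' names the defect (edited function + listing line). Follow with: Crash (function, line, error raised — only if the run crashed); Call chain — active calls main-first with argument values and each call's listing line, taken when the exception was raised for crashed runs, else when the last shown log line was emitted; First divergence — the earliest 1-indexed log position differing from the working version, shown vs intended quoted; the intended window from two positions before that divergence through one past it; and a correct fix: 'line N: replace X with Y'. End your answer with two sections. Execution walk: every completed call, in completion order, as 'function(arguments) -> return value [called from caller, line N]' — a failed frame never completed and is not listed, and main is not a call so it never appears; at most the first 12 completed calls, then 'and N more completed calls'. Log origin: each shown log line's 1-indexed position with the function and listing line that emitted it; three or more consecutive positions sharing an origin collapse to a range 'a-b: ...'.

Answer: the defect is in main at line 47.
Key fact: Log streams are identical — the defect surfaces only in the printed output.
Call chain: main -> pack_ledger(11, 2) (called at line 45).
First divergence: none — the logs agree in full.
Execution walk:
  derive_floor([1, 6, 9, 2, 11, 3]) -> 11  [called from fold_scores, line 28]
  locate_pivot([1, 6, 9, 2, 11, 3], 9) -> 1  [called from fold_scores, line 29]
  trim_outliers(11, 1) -> 11  [called from fold_scores, line 31]
  fold_scores([1, 6, 9, 2, 11, 3], 9) -> 11  [called from main, line 43]
  pack_ledger(11, 2) -> 1  [called from main, line 45]
Log origins:
  1: emitted by main (line 42)
  2: emitted by fold_scores (line 27)
  3: emitted by derive_floor (line 2)
  4: emitted by derive_floor (line 7)
  5: emitted by locate_pivot (line 11)
  6-11: emitted by locate_pivot (line 16)
  12: emitted by locate_pivot (line 17)
  13: emitted by fold_scores (line 30)
  14: emitted by trim_outliers (line 21)
  15: emitted by main (line 44)
  16: emitted by pack_ledger (line 34)
A correct fix: line 47: replace `low` with `acc`.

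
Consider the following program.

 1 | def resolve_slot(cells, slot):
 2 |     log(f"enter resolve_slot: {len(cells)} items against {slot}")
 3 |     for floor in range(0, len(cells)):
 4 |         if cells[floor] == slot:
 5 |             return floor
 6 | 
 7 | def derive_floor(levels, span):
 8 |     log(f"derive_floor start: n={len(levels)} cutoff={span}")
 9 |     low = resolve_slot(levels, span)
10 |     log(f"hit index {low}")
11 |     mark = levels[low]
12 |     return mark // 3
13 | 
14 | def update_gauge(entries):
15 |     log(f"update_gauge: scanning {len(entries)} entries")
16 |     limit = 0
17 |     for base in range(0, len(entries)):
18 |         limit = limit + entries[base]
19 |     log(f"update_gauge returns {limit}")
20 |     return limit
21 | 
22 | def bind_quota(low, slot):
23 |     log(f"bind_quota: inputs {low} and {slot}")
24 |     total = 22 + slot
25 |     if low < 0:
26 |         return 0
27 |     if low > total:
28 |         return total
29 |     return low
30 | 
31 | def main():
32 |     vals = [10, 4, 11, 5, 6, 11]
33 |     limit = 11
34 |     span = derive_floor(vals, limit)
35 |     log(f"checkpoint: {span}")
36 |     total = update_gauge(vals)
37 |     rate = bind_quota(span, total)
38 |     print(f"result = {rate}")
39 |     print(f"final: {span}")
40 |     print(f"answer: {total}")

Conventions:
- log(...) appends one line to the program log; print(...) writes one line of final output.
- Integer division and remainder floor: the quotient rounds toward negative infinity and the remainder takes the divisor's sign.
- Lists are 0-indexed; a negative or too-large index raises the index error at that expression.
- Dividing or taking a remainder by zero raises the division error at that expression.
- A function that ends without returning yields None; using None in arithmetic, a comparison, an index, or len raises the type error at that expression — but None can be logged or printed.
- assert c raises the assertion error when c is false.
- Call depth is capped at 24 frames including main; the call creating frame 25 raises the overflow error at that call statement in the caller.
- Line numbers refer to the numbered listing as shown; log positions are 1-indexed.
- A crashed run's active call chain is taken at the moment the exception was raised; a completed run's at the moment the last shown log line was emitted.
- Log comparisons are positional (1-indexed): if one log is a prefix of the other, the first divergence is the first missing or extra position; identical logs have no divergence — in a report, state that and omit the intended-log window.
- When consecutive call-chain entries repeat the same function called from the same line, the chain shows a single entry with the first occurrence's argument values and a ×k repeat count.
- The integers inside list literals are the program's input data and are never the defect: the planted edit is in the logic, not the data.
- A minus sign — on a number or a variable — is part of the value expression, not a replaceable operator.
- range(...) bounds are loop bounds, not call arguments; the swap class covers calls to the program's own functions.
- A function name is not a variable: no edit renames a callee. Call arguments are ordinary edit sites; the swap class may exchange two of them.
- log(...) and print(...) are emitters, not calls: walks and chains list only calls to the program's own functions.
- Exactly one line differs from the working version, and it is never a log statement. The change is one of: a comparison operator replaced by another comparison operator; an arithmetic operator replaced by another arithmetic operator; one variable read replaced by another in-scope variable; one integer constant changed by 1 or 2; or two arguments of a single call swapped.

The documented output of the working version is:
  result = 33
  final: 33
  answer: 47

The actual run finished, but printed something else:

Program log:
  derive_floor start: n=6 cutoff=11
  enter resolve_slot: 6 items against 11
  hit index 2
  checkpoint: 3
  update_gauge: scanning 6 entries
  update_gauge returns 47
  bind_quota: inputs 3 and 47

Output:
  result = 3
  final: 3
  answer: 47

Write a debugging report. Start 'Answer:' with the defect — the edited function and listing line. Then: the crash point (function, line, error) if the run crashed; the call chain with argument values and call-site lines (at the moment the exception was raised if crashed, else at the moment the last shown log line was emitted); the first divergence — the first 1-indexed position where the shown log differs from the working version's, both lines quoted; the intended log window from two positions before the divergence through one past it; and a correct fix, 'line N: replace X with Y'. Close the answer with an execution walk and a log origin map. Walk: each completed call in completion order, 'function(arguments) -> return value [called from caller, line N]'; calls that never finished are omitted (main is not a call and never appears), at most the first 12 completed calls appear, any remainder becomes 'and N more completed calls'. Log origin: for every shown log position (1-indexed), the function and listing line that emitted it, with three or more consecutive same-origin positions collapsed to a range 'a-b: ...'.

Answer: the defect is in derive_floor at line 12.
Core observation: The log first diverges at position 4: the faulty run prints 'checkpoint: 3' where the working version prints 'checkpoint: 33'.
Call chain: main -> bind_quota(3, 47) (called at line 37).
First divergence: at position 4 the run shows 'checkpoint: 3' where the working version logs 'checkpoint: 33'.
Intended log window:
  2: enter resolve_slot: 6 items against 11
  3: hit index 2
  4: checkpoint: 33
  5: update_gauge: scanning 6 entries
Execution walk:
  resolve_slot([10, 4, 11, 5, 6, 11], 11) -> 2  [called from derive_floor, line 9]
  derive_floor([10, 4, 11, 5, 6, 11], 11) -> 3  [called from main, line 34]
  update_gauge([10, 4, 11, 5, 6, 11]) -> 47  [called from main, line 36]
  bind_quota(3, 47) -> 3  [called from main, line 37]
Log origins:
  1: emitted by derive_floor (line 8)
  2: emitted by resolve_slot (line 2)
  3: emitted by derive_floor (line 10)
  4: emitted by main (line 35)
  5: emitted by update_gauge (line 15)
  6: emitted by update_gauge (line 19)
  7: emitted by bind_quota (line 23)
A correct fix: line 12: replace `//` with `*`.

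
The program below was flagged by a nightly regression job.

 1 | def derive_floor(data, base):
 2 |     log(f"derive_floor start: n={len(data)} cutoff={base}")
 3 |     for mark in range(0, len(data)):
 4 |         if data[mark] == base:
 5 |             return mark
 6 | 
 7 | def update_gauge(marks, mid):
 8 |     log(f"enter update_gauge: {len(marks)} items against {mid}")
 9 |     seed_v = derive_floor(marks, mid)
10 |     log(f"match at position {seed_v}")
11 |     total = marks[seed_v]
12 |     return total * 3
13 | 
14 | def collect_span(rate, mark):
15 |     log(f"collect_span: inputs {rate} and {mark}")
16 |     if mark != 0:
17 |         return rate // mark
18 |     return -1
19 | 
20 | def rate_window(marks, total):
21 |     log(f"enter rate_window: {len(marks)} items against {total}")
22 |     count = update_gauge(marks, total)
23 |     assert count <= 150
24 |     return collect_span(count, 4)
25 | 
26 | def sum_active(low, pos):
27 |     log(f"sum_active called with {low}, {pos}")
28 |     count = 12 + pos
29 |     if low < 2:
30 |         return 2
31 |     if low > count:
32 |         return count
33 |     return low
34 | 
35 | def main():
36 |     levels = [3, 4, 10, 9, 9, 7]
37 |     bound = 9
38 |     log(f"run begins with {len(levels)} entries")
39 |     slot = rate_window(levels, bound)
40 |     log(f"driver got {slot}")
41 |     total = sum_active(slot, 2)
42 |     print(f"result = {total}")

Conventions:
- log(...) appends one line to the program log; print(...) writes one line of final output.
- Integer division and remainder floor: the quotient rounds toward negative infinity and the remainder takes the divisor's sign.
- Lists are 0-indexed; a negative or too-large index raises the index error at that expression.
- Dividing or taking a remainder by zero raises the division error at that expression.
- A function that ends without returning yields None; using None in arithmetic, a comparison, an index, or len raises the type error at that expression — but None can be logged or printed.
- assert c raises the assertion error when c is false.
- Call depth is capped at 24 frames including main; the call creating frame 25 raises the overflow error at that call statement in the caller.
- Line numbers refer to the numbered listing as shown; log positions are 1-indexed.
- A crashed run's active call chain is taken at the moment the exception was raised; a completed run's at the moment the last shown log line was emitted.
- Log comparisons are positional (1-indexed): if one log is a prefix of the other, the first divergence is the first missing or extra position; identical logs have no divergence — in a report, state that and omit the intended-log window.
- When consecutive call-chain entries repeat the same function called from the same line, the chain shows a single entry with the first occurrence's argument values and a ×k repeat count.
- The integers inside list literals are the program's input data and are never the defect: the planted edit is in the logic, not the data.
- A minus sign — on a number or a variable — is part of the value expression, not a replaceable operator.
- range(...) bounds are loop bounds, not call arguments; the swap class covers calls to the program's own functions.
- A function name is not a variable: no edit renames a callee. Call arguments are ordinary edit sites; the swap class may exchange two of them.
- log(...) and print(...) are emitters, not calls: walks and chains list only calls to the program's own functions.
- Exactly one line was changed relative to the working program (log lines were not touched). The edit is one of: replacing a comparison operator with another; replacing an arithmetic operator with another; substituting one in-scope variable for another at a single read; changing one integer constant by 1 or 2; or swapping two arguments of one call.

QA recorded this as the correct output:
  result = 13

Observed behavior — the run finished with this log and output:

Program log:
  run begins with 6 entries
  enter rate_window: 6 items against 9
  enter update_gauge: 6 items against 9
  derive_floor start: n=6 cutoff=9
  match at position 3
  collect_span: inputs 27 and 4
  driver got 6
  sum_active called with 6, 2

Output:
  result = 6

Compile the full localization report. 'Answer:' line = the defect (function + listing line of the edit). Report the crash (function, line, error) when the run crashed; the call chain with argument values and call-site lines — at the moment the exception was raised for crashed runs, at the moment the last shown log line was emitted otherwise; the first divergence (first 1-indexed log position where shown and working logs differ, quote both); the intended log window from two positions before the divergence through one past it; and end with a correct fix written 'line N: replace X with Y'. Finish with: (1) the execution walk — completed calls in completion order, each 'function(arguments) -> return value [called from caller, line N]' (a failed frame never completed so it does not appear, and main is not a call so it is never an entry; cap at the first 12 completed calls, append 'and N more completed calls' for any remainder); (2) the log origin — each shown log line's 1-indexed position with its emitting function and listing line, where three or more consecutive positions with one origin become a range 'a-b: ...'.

Answer: the defect is in rate_window at line 24.
The tell: Position 6 is the first bad log line: 'collect_span: inputs 27 and 4' should read 'collect_span: inputs 27 and 2'.
Call chain: main -> sum_active(6, 2) (called at line 41).
First divergence: position 6 — shown 'collect_span: inputs 27 and 4', intended 'collect_span: inputs 27 and 2'.
Intended log window:
  4: derive_floor start: n=6 cutoff=9
  5: match at position 3
  6: collect_span: inputs 27 and 2
  7: driver got 13
Execution walk:
  derive_floor([3, 4, 10, 9, 9, 7], 9) -> 3  [called from update_gauge, line 9]
  update_gauge([3, 4, 10, 9, 9, 7], 9) -> 27  [called from rate_window, line 22]
  collect_span(27, 4) -> 6  [called from rate_window, line 24]
  rate_window([3, 4, 10, 9, 9, 7], 9) -> 6  [called from main, line 39]
  sum_active(6, 2) -> 6  [called from main, line 41]
Log origin:
  1: logged in main at line 38
  2: logged in rate_window at line 21
  3: logged in update_gauge at line 8
  4: logged in derive_floor at line 2
  5: logged in update_gauge at line 10
  6: logged in collect_span at line 15
  7: logged in main at line 40
  8: logged in sum_active at line 27
A correct fix: line 24: replace `4` with `2`.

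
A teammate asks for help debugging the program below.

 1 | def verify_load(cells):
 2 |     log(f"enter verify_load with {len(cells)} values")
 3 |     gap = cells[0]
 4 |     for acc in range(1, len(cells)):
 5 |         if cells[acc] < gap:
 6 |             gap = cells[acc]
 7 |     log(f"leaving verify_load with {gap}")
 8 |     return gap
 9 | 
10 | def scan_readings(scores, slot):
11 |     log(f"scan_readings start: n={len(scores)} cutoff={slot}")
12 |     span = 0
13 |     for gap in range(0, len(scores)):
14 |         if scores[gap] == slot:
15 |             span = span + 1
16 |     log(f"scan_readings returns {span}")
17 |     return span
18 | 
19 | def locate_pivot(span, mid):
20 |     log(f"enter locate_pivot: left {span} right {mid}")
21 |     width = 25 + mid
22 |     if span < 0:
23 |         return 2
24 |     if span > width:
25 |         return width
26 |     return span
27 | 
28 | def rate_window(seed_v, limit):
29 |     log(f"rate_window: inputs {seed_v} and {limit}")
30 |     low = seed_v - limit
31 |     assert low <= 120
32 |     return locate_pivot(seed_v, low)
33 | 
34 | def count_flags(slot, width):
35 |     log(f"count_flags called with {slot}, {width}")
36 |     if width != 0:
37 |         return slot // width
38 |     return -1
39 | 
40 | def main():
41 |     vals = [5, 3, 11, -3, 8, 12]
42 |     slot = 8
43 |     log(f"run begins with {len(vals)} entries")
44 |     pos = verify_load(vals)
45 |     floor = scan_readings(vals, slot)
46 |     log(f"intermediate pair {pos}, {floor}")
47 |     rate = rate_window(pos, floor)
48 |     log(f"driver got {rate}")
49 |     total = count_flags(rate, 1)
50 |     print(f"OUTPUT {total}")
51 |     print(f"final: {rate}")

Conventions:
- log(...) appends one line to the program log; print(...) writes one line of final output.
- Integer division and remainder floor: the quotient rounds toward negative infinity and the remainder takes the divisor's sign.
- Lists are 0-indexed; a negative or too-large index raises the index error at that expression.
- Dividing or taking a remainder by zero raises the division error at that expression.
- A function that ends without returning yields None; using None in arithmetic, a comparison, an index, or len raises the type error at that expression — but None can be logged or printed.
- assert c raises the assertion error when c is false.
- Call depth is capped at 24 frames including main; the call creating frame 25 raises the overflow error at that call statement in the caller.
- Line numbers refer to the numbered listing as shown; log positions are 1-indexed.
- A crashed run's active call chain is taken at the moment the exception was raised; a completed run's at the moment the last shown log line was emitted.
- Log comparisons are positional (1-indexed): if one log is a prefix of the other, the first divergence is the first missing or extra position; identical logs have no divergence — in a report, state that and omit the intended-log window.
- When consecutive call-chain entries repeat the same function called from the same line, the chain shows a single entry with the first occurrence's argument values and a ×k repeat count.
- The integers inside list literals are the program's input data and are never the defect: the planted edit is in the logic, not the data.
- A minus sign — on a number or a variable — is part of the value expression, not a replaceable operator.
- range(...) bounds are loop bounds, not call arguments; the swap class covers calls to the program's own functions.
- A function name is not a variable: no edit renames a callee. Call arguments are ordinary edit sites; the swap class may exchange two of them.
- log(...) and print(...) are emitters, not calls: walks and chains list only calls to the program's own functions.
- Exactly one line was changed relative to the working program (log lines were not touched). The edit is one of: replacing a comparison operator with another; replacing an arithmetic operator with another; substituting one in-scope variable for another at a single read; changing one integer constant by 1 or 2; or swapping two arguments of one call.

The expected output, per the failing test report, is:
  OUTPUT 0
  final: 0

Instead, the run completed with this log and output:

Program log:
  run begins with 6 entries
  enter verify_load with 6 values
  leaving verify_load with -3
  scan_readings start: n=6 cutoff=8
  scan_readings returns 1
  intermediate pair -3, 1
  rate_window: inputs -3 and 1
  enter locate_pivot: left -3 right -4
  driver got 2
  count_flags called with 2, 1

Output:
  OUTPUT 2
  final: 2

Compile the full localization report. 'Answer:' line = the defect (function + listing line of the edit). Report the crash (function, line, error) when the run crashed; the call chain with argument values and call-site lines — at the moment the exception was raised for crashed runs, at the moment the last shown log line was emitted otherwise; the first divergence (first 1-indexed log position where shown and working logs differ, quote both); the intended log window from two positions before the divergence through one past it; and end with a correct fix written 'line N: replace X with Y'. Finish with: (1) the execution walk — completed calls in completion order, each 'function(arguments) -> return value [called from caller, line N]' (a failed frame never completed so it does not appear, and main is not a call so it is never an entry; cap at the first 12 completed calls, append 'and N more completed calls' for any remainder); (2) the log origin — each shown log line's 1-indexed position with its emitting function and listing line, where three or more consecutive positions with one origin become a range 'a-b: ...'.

Answer: the defect is in locate_pivot at line 23.
The tell: At log position 9 the runs split — shown 'driver got 2', but the working version logs 'driver got 0'.
Call chain: main -> count_flags(2, 1) (called at line 49).
First divergence: at position 9 the run shows 'driver got 2' where the working version logs 'driver got 0'.
Intended log window:
  7: rate_window: inputs -3 and 1
  8: enter locate_pivot: left -3 right -4
  9: driver got 0
  10: count_flags called with 0, 1
Execution walk:
  verify_load([5, 3, 11, -3, 8, 12]) -> -3  [called from main, line 44]
  scan_readings([5, 3, 11, -3, 8, 12], 8) -> 1  [called from main, line 45]
  locate_pivot(-3, -4) -> 2  [called from rate_window, line 32]
  rate_window(-3, 1) -> 2  [called from main, line 47]
  count_flags(2, 1) -> 2  [called from main, line 49]
Log line origins:
  1: from main, line 43
  2: from verify_load, line 2
  3: from verify_load, line 7
  4: from scan_readings, line 11
  5: from scan_readings, line 16
  6: from main, line 46
  7: from rate_window, line 29
  8: from locate_pivot, line 20
  9: from main, line 48
  10: from count_flags, line 35
A correct fix: line 23: replace `2` with `0`.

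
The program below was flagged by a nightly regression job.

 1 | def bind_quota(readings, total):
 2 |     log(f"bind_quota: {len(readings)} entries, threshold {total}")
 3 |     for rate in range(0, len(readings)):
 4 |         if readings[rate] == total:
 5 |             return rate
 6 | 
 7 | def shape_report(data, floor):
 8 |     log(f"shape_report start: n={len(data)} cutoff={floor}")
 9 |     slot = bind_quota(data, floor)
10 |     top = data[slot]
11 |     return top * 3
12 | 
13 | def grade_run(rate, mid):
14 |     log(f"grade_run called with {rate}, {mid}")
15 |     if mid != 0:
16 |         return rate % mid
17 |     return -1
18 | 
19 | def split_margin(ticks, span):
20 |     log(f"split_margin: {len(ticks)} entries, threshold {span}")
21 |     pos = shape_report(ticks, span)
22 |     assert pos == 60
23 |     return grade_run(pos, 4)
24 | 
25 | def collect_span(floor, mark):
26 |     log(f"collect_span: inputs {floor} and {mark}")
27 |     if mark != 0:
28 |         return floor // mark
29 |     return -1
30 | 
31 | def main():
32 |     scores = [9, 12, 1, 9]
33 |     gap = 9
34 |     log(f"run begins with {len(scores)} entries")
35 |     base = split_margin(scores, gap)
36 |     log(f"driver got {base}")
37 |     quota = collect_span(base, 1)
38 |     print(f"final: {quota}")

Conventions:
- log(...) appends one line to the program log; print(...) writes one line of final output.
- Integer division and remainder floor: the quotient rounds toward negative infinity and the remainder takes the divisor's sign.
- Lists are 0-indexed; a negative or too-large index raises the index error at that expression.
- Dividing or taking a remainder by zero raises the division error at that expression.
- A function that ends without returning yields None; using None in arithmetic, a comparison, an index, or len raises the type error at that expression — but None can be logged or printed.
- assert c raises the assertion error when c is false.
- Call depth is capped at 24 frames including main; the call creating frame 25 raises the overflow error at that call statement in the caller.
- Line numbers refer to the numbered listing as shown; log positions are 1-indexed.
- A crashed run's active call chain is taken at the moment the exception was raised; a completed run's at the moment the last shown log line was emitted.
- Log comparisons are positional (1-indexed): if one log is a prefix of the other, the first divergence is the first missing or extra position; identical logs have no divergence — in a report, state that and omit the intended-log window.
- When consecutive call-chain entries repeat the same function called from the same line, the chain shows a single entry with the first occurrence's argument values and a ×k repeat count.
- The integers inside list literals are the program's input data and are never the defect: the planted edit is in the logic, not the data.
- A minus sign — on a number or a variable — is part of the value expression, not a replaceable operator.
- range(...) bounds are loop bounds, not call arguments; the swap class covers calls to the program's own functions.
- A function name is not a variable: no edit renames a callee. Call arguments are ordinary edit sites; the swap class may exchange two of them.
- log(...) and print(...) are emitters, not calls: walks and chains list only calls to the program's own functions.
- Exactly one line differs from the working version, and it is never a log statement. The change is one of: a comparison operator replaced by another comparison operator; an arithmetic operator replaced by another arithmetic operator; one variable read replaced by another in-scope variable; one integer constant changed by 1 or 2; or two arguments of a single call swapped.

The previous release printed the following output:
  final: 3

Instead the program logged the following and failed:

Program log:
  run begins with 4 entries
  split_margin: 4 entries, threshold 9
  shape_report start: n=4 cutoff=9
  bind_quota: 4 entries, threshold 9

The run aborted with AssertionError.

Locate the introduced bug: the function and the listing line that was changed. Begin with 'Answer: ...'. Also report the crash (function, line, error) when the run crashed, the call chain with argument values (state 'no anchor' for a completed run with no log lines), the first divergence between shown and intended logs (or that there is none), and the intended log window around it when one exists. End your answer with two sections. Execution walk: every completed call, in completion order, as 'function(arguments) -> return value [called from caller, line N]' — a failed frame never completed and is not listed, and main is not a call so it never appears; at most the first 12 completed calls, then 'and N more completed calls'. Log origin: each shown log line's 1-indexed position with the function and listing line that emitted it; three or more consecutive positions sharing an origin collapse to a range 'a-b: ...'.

Answer: the defect is in split_margin at line 22.
The tell: Only 4 log lines were emitted before the run died; the intended continuation was 'grade_run called with 27, 4'.
Crash: split_margin, line 22, AssertionError.
Call chain: main -> split_margin([9, 12, 1, 9], 9) (called at line 35).
First divergence: position 5 (shown log ended at 4 lines; the working version continues: 'grade_run called with 27, 4').
Intended log window:
  3: shape_report start: n=4 cutoff=9
  4: bind_quota: 4 entries, threshold 9
  5: grade_run called with 27, 4
  6: driver got 3
Execution walk:
  bind_quota([9, 12, 1, 9], 9) -> 0  [called from shape_report, line 9]
  shape_report([9, 12, 1, 9], 9) -> 27  [called from split_margin, line 21]
Log line origins:
  1: logged in main at line 34
  2: logged in split_margin at line 20
  3: logged in shape_report at line 8
  4: logged in bind_quota at line 2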